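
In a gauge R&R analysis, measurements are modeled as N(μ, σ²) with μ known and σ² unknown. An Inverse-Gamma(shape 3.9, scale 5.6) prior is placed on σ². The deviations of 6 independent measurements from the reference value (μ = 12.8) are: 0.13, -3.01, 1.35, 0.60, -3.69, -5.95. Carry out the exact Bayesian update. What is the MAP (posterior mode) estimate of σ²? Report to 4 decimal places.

4.5239

With known mean μ and an Inverse-Gamma(α, β) prior on σ², the Normal likelihood is conjugate: posterior is Inv-Gamma(α + n/2, β + Σ(xᵢ−μ)²/2).
Σ(xᵢ−μ)² = (0.13)² + (-3.01)² + (1.35)² + (0.60)² + (-3.69)² + (-5.95)² = 60.2781.
Posterior: Inv-Gamma(3.9 + 6/2, 5.6 + 60.2781/2) = Inv-Gamma(6.90, 35.73905).
Mode = β/(α+1) = 35.73905/7.90 = 4.5239.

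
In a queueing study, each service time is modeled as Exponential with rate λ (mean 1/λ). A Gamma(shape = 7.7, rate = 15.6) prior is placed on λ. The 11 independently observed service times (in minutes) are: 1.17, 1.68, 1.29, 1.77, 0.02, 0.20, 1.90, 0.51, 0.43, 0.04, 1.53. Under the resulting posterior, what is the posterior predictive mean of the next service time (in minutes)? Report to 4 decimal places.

1.4768

With a Gamma(shape α, rate β) prior on the exponential rate λ, the posterior after n observations with total T = Σxᵢ is Gamma(α+n, β+T).
Sum of observations T = 10.54 minutes; n = 11.
Posterior: Gamma(7.7+11, 15.6+10.54) = Gamma(18.7, 26.14).
The predictive distribution for the next observation is Lomax; its mean is β/(α−1) = 26.14/17.7 = 1.4768.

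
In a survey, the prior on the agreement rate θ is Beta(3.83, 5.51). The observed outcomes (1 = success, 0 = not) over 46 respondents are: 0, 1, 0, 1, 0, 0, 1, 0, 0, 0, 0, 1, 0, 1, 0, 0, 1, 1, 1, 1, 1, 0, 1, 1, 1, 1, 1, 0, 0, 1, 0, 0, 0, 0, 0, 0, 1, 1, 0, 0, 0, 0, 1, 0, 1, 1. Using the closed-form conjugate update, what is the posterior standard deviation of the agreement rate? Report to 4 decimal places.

The Beta prior is conjugate to a Binomial/Bernoulli likelihood; the update adds successes to α and failures to β.
Posterior: Beta(α+k, β+n−k) = Beta(3.83+21, 5.51+25) = Beta(24.83, 30.51).
Var = αβ/((α+β)²(α+β+1)) = 24.83·30.51/(55.34²·56.34) = 0.00439060; SD = √0.00439060 = 0.0663.

0.0663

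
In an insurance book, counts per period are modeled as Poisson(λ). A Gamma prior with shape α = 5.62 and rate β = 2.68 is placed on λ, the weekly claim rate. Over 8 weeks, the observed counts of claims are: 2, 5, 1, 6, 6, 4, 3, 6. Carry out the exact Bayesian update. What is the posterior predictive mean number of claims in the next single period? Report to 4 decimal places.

With a Gamma(shape α, rate β) prior, the Poisson likelihood is conjugate: the posterior is Gamma(α + ΣXᵢ, β + n).
Sum of counts S = 33 over n = 8 weeks.
Posterior: Gamma(α+S, β+n) = Gamma(5.62+33, 2.68+8) = Gamma(38.62, 10.68).
The predictive distribution for one future period is NegBinom with mean α/β = 3.6161.

3.6161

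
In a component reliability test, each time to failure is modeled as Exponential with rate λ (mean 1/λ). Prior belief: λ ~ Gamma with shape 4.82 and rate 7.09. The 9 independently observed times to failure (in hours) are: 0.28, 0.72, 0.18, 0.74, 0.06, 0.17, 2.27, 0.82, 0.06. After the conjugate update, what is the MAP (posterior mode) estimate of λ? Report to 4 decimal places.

1.0347

With a Gamma(shape α, rate β) prior on the exponential rate λ, the posterior after n observations with total T = Σxᵢ is Gamma(α+n, β+T).
Sum of observations T = 5.30 hours; n = 9.
Posterior: Gamma(4.82+9, 7.09+5.30) = Gamma(13.82, 12.39).
Mode = (α−1)/β = 1.0347.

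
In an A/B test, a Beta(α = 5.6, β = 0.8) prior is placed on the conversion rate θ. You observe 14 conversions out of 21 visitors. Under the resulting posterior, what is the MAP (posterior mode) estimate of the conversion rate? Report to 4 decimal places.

0.7323

The Beta prior is conjugate to a Binomial/Bernoulli likelihood; the update adds successes to α and failures to β.
Posterior: Beta(α+k, β+n−k) = Beta(5.6+14, 0.8+7) = Beta(19.6, 7.8).
Mode of Beta(a,b) for a,b>1 is (a−1)/(a+b−2) = 18.6/25.4 = 0.7323.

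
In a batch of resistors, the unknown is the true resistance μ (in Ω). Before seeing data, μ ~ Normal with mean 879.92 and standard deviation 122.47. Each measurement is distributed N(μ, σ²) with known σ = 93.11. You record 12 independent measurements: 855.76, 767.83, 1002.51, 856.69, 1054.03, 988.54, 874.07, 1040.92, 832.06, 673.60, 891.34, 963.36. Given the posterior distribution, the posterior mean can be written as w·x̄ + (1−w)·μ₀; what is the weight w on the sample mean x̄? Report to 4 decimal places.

0.9540

For Normal data with known variance σ², a Normal(μ₀, σ₀²) prior on μ is conjugate. Posterior precision = 1/σ₀² + n/σ²; posterior mean is the precision-weighted average of μ₀ and x̄.
σ₀² = 122.47² = 14998.9009, σ² = 93.11² = 8669.4721. Prior precision 1/σ₀² = 1/14998.9009; data precision n/σ² = 12/8669.4721.
w = (n/σ²)/(1/σ₀² + n/σ²) = n·σ₀²/(σ² + n·σ₀²) = 12·14998.9009/(8669.4721 + 12·14998.9009) = 179986.8108/188656.2829 = 0.9540.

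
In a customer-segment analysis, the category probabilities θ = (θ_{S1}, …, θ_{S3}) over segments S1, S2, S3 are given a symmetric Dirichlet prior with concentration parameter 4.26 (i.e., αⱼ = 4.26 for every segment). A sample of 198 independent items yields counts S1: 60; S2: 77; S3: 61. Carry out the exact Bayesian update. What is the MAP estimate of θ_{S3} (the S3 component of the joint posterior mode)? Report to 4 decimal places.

0.3093

The Dirichlet prior is conjugate to the Multinomial likelihood: each posterior αⱼ = prior αⱼ + observed count nⱼ.
Posterior concentration: (64.26, 81.26, 65.26), total = 210.78.
Joint mode component: (α_{S3}−1)/(Σα−K) = 64.26/207.78 = 0.3093.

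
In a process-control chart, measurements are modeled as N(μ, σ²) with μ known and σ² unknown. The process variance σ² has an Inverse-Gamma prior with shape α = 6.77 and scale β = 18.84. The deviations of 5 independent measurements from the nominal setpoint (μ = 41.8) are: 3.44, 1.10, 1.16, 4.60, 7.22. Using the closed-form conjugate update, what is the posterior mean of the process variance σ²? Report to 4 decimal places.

7.5791

With known mean μ and an Inverse-Gamma(α, β) prior on σ², the Normal likelihood is conjugate: posterior is Inv-Gamma(α + n/2, β + Σ(xᵢ−μ)²/2).
Σ(xᵢ−μ)² = (3.44)² + (1.10)² + (1.16)² + (4.60)² + (7.22)² = 87.6776.
Posterior: Inv-Gamma(6.77 + 5/2, 18.84 + 87.6776/2) = Inv-Gamma(9.27, 62.67880).
E[σ²|data] = β/(α−1) = 62.67880/8.27 = 7.5791.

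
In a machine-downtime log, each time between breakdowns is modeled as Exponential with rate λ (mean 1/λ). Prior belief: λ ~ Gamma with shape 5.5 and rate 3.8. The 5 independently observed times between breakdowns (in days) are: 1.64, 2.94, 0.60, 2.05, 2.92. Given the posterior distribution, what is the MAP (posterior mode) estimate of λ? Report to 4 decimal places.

With a Gamma(shape α, rate β) prior on the exponential rate λ, the posterior after n observations with total T = Σxᵢ is Gamma(α+n, β+T).
Sum of observations T = 10.15 days; n = 5.
Posterior: Gamma(5.5+5, 3.8+10.15) = Gamma(10.5, 13.95).
Mode = (α−1)/β = 0.6810.

0.6810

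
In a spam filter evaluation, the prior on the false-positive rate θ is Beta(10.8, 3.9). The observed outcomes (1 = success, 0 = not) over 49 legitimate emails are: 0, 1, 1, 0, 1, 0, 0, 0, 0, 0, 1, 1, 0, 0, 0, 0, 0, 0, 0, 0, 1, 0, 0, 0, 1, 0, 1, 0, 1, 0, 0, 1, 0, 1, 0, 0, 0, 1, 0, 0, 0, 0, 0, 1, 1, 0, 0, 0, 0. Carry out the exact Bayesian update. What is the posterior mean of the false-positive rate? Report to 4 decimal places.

The Beta prior is conjugate to a Binomial/Bernoulli likelihood; the update adds successes to α and failures to β.
Posterior: Beta(α+k, β+n−k) = Beta(10.8+14, 3.9+35) = Beta(24.8, 38.9).
Posterior mean = α/(α+β) = 24.8/63.7 = 0.3893.

0.3893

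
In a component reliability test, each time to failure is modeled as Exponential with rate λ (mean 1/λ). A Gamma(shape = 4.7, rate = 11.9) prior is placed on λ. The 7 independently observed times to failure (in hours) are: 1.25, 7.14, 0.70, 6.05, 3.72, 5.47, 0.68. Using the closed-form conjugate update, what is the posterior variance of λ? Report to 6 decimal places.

With a Gamma(shape α, rate β) prior on the exponential rate λ, the posterior after n observations with total T = Σxᵢ is Gamma(α+n, β+T).
Sum of observations T = 25.01 hours; n = 7.
Posterior: Gamma(4.7+7, 11.9+25.01) = Gamma(11.7, 36.91).
Var = α/β² = 0.008588.

0.008588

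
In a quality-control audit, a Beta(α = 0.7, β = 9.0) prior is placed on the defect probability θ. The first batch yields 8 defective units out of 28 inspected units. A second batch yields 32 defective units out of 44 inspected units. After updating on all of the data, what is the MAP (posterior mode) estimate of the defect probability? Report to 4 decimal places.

0.4981

The Beta prior is conjugate to a Binomial/Bernoulli likelihood; the update adds successes to α and failures to β.
After batch 1: Beta(0.7+8, 9.0+20) = Beta(8.7, 29.0).
After batch 2: Beta(8.7+32, 29.0+12) = Beta(40.7, 41.0).
Mode of Beta(a,b) for a,b>1 is (a−1)/(a+b−2) = 39.7/79.7 = 0.4981.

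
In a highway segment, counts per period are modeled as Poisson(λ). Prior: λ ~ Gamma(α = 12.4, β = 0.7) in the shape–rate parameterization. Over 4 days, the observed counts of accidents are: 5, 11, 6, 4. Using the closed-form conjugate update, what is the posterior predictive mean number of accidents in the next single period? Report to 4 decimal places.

With a Gamma(shape α, rate β) prior, the Poisson likelihood is conjugate: the posterior is Gamma(α + ΣXᵢ, β + n).
Sum of counts S = 26 over n = 4 days.
Posterior: Gamma(α+S, β+n) = Gamma(12.4+26, 0.7+4) = Gamma(38.4, 4.7).
The predictive distribution for one future period is NegBinom with mean α/β = 8.1702.

8.1702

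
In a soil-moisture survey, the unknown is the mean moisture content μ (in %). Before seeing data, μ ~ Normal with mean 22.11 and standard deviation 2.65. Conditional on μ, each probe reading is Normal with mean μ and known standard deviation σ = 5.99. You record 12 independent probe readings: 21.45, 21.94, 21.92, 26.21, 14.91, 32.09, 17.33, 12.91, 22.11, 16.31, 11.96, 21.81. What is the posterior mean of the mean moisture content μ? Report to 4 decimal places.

For Normal data with known variance σ², a Normal(μ₀, σ₀²) prior on μ is conjugate. Posterior precision = 1/σ₀² + n/σ²; posterior mean is the precision-weighted average of μ₀ and x̄.
Σxᵢ = 21.45 + 21.94 + 21.92 + 26.21 + 14.91 + 32.09 + 17.33 + 12.91 + 22.11 + 16.31 + 11.96 + 21.81 = 240.95, so n·x̄ = 240.95.
σ₀² = 2.65² = 7.0225, σ² = 5.99² = 35.8801; σ² + n·σ₀² = 35.8801 + 12·7.0225 = 120.1501.
Posterior mean = (μ₀/σ₀² + n·x̄/σ²)/(1/σ₀² + n/σ²) = (σ²·μ₀ + σ₀²·n·x̄)/(σ² + n·σ₀²) = (35.8801·22.11 + 7.0225·240.95)/120.1501 = 2485.380386/120.1501 = 20.6856.

20.6856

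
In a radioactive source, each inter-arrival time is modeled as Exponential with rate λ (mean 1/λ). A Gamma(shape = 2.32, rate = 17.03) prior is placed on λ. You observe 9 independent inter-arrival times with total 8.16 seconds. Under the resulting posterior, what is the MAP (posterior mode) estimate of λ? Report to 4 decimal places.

0.4097

With a Gamma(shape α, rate β) prior on the exponential rate λ, the posterior after n observations with total T = Σxᵢ is Gamma(α+n, β+T).
Posterior: Gamma(2.32+9, 17.03+8.16) = Gamma(11.32, 25.19).
Mode = (α−1)/β = 0.4097.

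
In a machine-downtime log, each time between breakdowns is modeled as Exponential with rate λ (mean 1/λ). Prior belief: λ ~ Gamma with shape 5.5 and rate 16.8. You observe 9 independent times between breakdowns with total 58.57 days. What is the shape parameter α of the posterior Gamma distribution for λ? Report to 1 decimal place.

14.5

With a Gamma(shape α, rate β) prior on the exponential rate λ, the posterior after n observations with total T = Σxᵢ is Gamma(α+n, β+T).
Posterior: Gamma(5.5+9, 16.8+58.57) = Gamma(14.5, 75.37).
Posterior α = 14.5.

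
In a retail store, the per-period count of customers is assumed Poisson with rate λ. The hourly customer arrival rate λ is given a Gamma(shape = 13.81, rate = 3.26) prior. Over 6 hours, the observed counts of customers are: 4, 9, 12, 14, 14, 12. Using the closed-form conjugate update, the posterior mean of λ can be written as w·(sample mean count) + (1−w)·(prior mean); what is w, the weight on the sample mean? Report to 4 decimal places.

0.6479

With a Gamma(shape α, rate β) prior, the Poisson likelihood is conjugate: the posterior is Gamma(α + ΣXᵢ, β + n).
Posterior mean = (α₀+S)/(β₀+n) = [n/(β₀+n)]·(S/n) + [β₀/(β₀+n)]·(α₀/β₀), so only n and β₀ enter the weight.
Weight on data w = n/(β₀+n) = 6/(3.26+6) = 6/9.26 = 0.6479.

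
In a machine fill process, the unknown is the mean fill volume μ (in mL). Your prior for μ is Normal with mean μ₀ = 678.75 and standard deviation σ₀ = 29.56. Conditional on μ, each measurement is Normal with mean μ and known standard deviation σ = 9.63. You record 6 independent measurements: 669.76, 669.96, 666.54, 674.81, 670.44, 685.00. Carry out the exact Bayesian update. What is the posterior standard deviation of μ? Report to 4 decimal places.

For Normal data with known variance σ², a Normal(μ₀, σ₀²) prior on μ is conjugate. Posterior precision = 1/σ₀² + n/σ²; posterior mean is the precision-weighted average of μ₀ and x̄.
σ₀² = 29.56² = 873.7936, σ² = 9.63² = 92.7369; σ² + n·σ₀² = 92.7369 + 6·873.7936 = 5335.4985.
Posterior precision = 1/σ₀² + n/σ² = 1/873.7936 + 6/92.7369 = (σ² + n·σ₀²)/(σ₀²σ²) = 5335.4985/(873.7936·92.7369); posterior variance σₙ² = σ₀²σ²/(σ² + n·σ₀²) = 873.7936·92.7369/5335.4985 = 15.187505.
Posterior SD = √σₙ² = √(873.7936·92.7369/5335.4985) = 3.8971.

3.8971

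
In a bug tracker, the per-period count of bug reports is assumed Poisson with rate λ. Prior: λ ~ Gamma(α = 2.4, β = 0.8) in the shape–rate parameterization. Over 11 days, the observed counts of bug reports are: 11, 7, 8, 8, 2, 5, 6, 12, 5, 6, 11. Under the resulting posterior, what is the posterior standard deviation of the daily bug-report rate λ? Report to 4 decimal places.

0.7739

With a Gamma(shape α, rate β) prior, the Poisson likelihood is conjugate: the posterior is Gamma(α + ΣXᵢ, β + n).
Sum of counts S = 81 over n = 11 days.
Posterior: Gamma(α+S, β+n) = Gamma(2.4+81, 0.8+11) = Gamma(83.4, 11.8).
SD = √α/β = √83.4/11.8 = 0.7739.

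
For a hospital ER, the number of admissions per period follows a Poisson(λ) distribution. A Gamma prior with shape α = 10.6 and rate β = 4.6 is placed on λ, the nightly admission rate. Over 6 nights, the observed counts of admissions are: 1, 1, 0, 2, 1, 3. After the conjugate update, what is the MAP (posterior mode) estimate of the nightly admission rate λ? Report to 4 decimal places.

With a Gamma(shape α, rate β) prior, the Poisson likelihood is conjugate: the posterior is Gamma(α + ΣXᵢ, β + n).
Sum of counts S = 8 over n = 6 nights.
Posterior: Gamma(α+S, β+n) = Gamma(10.6+8, 4.6+6) = Gamma(18.6, 10.6).
Mode of Gamma(α,β) for α≥1 is (α−1)/β = 17.6/10.6 = 1.6604.

1.6604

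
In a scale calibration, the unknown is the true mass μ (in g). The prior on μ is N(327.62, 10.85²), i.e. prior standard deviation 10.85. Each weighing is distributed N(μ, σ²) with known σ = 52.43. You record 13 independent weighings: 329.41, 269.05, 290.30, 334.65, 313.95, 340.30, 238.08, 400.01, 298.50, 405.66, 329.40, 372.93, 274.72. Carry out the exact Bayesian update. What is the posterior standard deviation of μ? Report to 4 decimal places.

For Normal data with known variance σ², a Normal(μ₀, σ₀²) prior on μ is conjugate. Posterior precision = 1/σ₀² + n/σ²; posterior mean is the precision-weighted average of μ₀ and x̄.
σ₀² = 10.85² = 117.7225, σ² = 52.43² = 2748.9049; σ² + n·σ₀² = 2748.9049 + 13·117.7225 = 4279.2974.
Posterior precision = 1/σ₀² + n/σ² = 1/117.7225 + 13/2748.9049 = (σ² + n·σ₀²)/(σ₀²σ²) = 4279.2974/(117.7225·2748.9049); posterior variance σₙ² = σ₀²σ²/(σ² + n·σ₀²) = 117.7225·2748.9049/4279.2974 = 75.621750.
Posterior SD = √σₙ² = √(117.7225·2748.9049/4279.2974) = 8.6961.

8.6961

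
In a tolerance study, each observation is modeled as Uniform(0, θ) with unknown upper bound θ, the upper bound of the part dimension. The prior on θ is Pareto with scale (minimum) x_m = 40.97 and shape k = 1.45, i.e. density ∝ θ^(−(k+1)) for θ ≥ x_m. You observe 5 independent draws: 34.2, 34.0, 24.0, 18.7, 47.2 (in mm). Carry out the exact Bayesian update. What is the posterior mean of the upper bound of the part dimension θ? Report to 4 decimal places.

55.8606

A Pareto(scale x_m, shape k) prior on the upper bound θ of Uniform(0, θ) is conjugate: posterior is Pareto(max(x_m, max xᵢ), k + n).
Sample maximum = 47.2; prior scale x_m = 40.97 → posterior scale = max = 47.20.
Posterior shape = 1.45 + 5 = 6.45.
E[θ|data] = k·x_m/(k−1) = 6.45·47.20/5.45 = 55.8606.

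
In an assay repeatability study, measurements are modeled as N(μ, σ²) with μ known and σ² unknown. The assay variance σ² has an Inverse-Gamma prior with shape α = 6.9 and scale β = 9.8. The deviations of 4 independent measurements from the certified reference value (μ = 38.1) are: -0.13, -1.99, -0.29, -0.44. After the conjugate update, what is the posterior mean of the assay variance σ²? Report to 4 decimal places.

1.5098

With known mean μ and an Inverse-Gamma(α, β) prior on σ², the Normal likelihood is conjugate: posterior is Inv-Gamma(α + n/2, β + Σ(xᵢ−μ)²/2).
Σ(xᵢ−μ)² = (-0.13)² + (-1.99)² + (-0.29)² + (-0.44)² = 4.2547.
Posterior: Inv-Gamma(6.9 + 4/2, 9.8 + 4.2547/2) = Inv-Gamma(8.90, 11.92735).
E[σ²|data] = β/(α−1) = 11.92735/7.90 = 1.5098.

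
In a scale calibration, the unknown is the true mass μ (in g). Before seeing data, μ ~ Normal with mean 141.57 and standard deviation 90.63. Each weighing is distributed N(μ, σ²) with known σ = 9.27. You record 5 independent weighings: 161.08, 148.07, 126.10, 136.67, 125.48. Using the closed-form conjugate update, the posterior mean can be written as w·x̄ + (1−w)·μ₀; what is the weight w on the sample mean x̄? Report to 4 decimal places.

0.9979

For Normal data with known variance σ², a Normal(μ₀, σ₀²) prior on μ is conjugate. Posterior precision = 1/σ₀² + n/σ²; posterior mean is the precision-weighted average of μ₀ and x̄.
σ₀² = 90.63² = 8213.7969, σ² = 9.27² = 85.9329. Prior precision 1/σ₀² = 1/8213.7969; data precision n/σ² = 5/85.9329.
w = (n/σ²)/(1/σ₀² + n/σ²) = n·σ₀²/(σ² + n·σ₀²) = 5·8213.7969/(85.9329 + 5·8213.7969) = 41068.9845/41154.9174 = 0.9979.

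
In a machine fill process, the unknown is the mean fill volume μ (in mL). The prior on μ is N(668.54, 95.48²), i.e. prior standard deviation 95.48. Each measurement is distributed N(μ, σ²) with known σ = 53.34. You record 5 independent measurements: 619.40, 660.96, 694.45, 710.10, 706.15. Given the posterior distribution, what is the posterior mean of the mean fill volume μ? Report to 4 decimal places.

For Normal data with known variance σ², a Normal(μ₀, σ₀²) prior on μ is conjugate. Posterior precision = 1/σ₀² + n/σ²; posterior mean is the precision-weighted average of μ₀ and x̄.
Σxᵢ = 619.40 + 660.96 + 694.45 + 710.10 + 706.15 = 3391.06, so n·x̄ = 3391.06.
σ₀² = 95.48² = 9116.4304, σ² = 53.34² = 2845.1556; σ² + n·σ₀² = 2845.1556 + 5·9116.4304 = 48427.3076.
Posterior mean = (μ₀/σ₀² + n·x̄/σ²)/(1/σ₀² + n/σ²) = (σ²·μ₀ + σ₀²·n·x̄)/(σ² + n·σ₀²) = (2845.1556·668.54 + 9116.4304·3391.06)/48427.3076 = 32816462.797048/48427.3076 = 677.6438.

677.6438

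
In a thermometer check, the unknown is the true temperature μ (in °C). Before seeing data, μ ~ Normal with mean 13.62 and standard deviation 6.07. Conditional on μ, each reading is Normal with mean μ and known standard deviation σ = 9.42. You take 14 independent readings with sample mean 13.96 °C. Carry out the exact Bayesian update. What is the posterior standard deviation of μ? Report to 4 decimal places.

For Normal data with known variance σ², a Normal(μ₀, σ₀²) prior on μ is conjugate. Posterior precision = 1/σ₀² + n/σ²; posterior mean is the precision-weighted average of μ₀ and x̄.
σ₀² = 6.07² = 36.8449, σ² = 9.42² = 88.7364; σ² + n·σ₀² = 88.7364 + 14·36.8449 = 604.565.
Posterior precision = 1/σ₀² + n/σ² = 1/36.8449 + 14/88.7364 = (σ² + n·σ₀²)/(σ₀²σ²) = 604.565/(36.8449·88.7364); posterior variance σₙ² = σ₀²σ²/(σ² + n·σ₀²) = 36.8449·88.7364/604.565 = 5.407994.
Posterior SD = √σₙ² = √(36.8449·88.7364/604.565) = 2.3255.

2.3255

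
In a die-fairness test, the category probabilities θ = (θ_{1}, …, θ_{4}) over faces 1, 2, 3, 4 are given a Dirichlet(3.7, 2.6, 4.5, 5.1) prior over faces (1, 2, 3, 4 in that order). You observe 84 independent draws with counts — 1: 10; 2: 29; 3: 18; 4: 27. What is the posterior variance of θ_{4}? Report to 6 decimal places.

The Dirichlet prior is conjugate to the Multinomial likelihood: each posterior αⱼ = prior αⱼ + observed count nⱼ.
Posterior concentration: (13.7, 31.6, 22.5, 32.1), total = 99.9.
Var[θ_j] = α_j(Σα−α_j)/((Σα)²(Σα+1)) = 32.1·67.8/(99.9²·100.9) = 0.002161.

0.002161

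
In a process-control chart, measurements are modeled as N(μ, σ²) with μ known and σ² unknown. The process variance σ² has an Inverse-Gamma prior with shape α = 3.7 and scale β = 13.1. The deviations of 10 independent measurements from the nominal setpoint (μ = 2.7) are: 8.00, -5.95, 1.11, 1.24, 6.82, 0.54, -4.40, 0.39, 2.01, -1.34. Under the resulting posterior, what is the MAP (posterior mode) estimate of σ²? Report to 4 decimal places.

With known mean μ and an Inverse-Gamma(α, β) prior on σ², the Normal likelihood is conjugate: posterior is Inv-Gamma(α + n/2, β + Σ(xᵢ−μ)²/2).
Σ(xᵢ−μ)² = (8.00)² + (-5.95)² + (1.11)² + (1.24)² + (6.82)² + (0.54)² + (-4.40)² + (0.39)² + (2.01)² + (-1.34)² = 174.3240.
Posterior: Inv-Gamma(3.7 + 10/2, 13.1 + 174.3240/2) = Inv-Gamma(8.70, 100.26200).
Mode = β/(α+1) = 100.26200/9.70 = 10.3363.

10.3363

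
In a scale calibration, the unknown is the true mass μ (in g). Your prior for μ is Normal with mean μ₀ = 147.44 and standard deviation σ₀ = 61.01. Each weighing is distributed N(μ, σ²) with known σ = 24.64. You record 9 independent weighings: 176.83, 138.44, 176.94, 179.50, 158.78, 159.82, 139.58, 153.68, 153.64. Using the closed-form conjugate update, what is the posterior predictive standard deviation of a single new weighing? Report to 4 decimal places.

For Normal data with known variance σ², a Normal(μ₀, σ₀²) prior on μ is conjugate. Posterior precision = 1/σ₀² + n/σ²; posterior mean is the precision-weighted average of μ₀ and x̄.
σ₀² = 61.01² = 3722.2201, σ² = 24.64² = 607.1296; σ² + n·σ₀² = 607.1296 + 9·3722.2201 = 34107.1105.
Posterior precision = 1/σ₀² + n/σ² = 1/3722.2201 + 9/607.1296 = (σ² + n·σ₀²)/(σ₀²σ²) = 34107.1105/(3722.2201·607.1296); posterior variance σₙ² = σ₀²σ²/(σ² + n·σ₀²) = 3722.2201·607.1296/34107.1105 = 66.258031.
Predictive variance for one new observation = σₙ² + σ² = 3722.2201·607.1296/34107.1105 + 607.1296 = σ²·(σ₀² + 34107.1105)/34107.1105 = 607.1296·37829.3306/34107.1105 = 673.387631; SD = √(607.1296·37829.3306/34107.1105) = 25.9497.

25.9497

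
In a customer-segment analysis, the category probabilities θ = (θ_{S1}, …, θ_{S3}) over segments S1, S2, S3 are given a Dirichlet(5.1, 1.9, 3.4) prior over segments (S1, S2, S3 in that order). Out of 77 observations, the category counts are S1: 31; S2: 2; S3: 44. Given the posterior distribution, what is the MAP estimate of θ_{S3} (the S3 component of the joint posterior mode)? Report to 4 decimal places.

0.5498

The Dirichlet prior is conjugate to the Multinomial likelihood: each posterior αⱼ = prior αⱼ + observed count nⱼ.
Posterior concentration: (36.1, 3.9, 47.4), total = 87.4.
Joint mode component: (α_{S3}−1)/(Σα−K) = 46.4/84.4 = 0.5498.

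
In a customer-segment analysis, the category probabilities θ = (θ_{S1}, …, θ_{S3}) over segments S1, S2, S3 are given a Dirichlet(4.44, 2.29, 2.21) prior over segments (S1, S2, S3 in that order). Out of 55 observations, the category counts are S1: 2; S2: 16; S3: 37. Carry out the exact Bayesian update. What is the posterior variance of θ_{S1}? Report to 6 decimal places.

The Dirichlet prior is conjugate to the Multinomial likelihood: each posterior αⱼ = prior αⱼ + observed count nⱼ.
Posterior concentration: (6.44, 18.29, 39.21), total = 63.94.
Var[θ_j] = α_j(Σα−α_j)/((Σα)²(Σα+1)) = 6.44·57.50/(63.94²·64.94) = 0.001395.

0.001395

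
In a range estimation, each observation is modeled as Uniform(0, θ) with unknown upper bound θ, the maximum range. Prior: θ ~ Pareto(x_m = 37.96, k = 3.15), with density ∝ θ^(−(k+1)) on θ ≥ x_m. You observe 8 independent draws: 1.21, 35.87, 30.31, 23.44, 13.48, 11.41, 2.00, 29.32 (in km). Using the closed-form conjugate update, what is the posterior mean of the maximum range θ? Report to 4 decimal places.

41.6999

A Pareto(scale x_m, shape k) prior on the upper bound θ of Uniform(0, θ) is conjugate: posterior is Pareto(max(x_m, max xᵢ), k + n).
Sample maximum = 35.87; prior scale x_m = 37.96 → posterior scale = max = 37.96.
Posterior shape = 3.15 + 8 = 11.15.
E[θ|data] = k·x_m/(k−1) = 11.15·37.96/10.15 = 41.6999.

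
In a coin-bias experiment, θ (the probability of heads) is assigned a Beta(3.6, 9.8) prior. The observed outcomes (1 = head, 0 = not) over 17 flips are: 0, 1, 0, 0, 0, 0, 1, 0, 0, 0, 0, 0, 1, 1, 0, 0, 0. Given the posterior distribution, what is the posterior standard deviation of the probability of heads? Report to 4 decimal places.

0.0773

The Beta prior is conjugate to a Binomial/Bernoulli likelihood; the update adds successes to α and failures to β.
Posterior: Beta(α+k, β+n−k) = Beta(3.6+4, 9.8+13) = Beta(7.6, 22.8).
Var = αβ/((α+β)²(α+β+1)) = 7.6·22.8/(30.4²·31.4) = 0.00597134; SD = √0.00597134 = 0.0773.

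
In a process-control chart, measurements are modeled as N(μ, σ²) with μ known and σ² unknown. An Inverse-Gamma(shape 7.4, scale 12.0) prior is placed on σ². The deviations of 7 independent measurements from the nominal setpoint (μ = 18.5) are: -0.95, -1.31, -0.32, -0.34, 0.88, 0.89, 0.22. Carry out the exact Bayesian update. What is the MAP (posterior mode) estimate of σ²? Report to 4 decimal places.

1.1954

With known mean μ and an Inverse-Gamma(α, β) prior on σ², the Normal likelihood is conjugate: posterior is Inv-Gamma(α + n/2, β + Σ(xᵢ−μ)²/2).
Σ(xᵢ−μ)² = (-0.95)² + (-1.31)² + (-0.32)² + (-0.34)² + (0.88)² + (0.89)² + (0.22)² = 4.4515.
Posterior: Inv-Gamma(7.4 + 7/2, 12.0 + 4.4515/2) = Inv-Gamma(10.90, 14.22575).
Mode = β/(α+1) = 14.22575/11.90 = 1.1954.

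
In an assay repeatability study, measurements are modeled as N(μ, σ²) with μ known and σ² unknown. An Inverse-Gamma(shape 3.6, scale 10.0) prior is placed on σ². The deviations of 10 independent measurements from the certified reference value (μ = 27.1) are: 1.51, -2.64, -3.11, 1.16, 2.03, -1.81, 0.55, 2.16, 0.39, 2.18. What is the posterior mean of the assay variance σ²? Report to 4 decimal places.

3.7853

With known mean μ and an Inverse-Gamma(α, β) prior on σ², the Normal likelihood is conjugate: posterior is Inv-Gamma(α + n/2, β + Σ(xᵢ−μ)²/2).
Σ(xᵢ−μ)² = (1.51)² + (-2.64)² + (-3.11)² + (1.16)² + (2.03)² + (-1.81)² + (0.55)² + (2.16)² + (0.39)² + (2.18)² = 37.5370.
Posterior: Inv-Gamma(3.6 + 10/2, 10.0 + 37.5370/2) = Inv-Gamma(8.60, 28.76850).
E[σ²|data] = β/(α−1) = 28.76850/7.60 = 3.7853.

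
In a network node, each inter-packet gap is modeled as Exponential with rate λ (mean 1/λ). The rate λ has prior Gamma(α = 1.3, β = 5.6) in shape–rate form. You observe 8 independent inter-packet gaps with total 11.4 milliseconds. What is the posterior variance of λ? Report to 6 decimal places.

0.032180

With a Gamma(shape α, rate β) prior on the exponential rate λ, the posterior after n observations with total T = Σxᵢ is Gamma(α+n, β+T).
Posterior: Gamma(1.3+8, 5.6+11.4) = Gamma(9.3, 17.0).
Var = α/β² = 0.032180.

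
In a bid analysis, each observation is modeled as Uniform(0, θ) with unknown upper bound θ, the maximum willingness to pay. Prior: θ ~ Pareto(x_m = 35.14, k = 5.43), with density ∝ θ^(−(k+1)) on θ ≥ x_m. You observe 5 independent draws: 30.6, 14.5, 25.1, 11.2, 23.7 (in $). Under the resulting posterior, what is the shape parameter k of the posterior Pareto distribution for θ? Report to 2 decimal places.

A Pareto(scale x_m, shape k) prior on the upper bound θ of Uniform(0, θ) is conjugate: posterior is Pareto(max(x_m, max xᵢ), k + n).
Sample maximum = 30.6; prior scale x_m = 35.14 → posterior scale = max = 35.14.
Posterior shape = 5.43 + 5 = 10.43.
Posterior shape k = 10.43.

10.43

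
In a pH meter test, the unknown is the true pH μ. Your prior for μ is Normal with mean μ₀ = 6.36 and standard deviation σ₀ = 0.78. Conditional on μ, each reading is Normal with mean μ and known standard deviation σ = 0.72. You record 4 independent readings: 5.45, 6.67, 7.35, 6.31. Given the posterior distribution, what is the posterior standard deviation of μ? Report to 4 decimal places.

0.3269

For Normal data with known variance σ², a Normal(μ₀, σ₀²) prior on μ is conjugate. Posterior precision = 1/σ₀² + n/σ²; posterior mean is the precision-weighted average of μ₀ and x̄.
σ₀² = 0.78² = 0.6084, σ² = 0.72² = 0.5184; σ² + n·σ₀² = 0.5184 + 4·0.6084 = 2.952.
Posterior precision = 1/σ₀² + n/σ² = 1/0.6084 + 4/0.5184 = (σ² + n·σ₀²)/(σ₀²σ²) = 2.952/(0.6084·0.5184); posterior variance σₙ² = σ₀²σ²/(σ² + n·σ₀²) = 0.6084·0.5184/2.952 = 0.106841.
Posterior SD = √σₙ² = √(0.6084·0.5184/2.952) = 0.3269.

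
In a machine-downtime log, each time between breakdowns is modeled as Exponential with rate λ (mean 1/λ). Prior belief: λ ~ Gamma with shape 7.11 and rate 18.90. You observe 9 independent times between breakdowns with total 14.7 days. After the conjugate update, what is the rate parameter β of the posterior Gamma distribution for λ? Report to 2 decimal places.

With a Gamma(shape α, rate β) prior on the exponential rate λ, the posterior after n observations with total T = Σxᵢ is Gamma(α+n, β+T).
Posterior: Gamma(7.11+9, 18.90+14.7) = Gamma(16.11, 33.60).
Posterior β = 33.60.

33.60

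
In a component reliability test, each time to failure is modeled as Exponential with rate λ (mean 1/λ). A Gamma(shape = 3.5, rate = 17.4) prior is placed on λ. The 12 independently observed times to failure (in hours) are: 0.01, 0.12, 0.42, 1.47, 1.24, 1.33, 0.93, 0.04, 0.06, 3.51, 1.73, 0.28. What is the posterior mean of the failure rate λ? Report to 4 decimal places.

0.5431

With a Gamma(shape α, rate β) prior on the exponential rate λ, the posterior after n observations with total T = Σxᵢ is Gamma(α+n, β+T).
Sum of observations T = 11.14 hours; n = 12.
Posterior: Gamma(3.5+12, 17.4+11.14) = Gamma(15.5, 28.54).
Posterior mean of λ = α/β = 15.5/28.54 = 0.5431.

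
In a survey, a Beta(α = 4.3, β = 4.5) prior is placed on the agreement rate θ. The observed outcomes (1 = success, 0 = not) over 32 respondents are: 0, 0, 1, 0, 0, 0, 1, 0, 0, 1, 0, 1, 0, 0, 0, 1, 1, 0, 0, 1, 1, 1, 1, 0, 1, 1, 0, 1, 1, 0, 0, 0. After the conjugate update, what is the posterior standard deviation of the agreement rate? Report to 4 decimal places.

The Beta prior is conjugate to a Binomial/Bernoulli likelihood; the update adds successes to α and failures to β.
Posterior: Beta(α+k, β+n−k) = Beta(4.3+14, 4.5+18) = Beta(18.3, 22.5).
Var = αβ/((α+β)²(α+β+1)) = 18.3·22.5/(40.8²·41.8) = 0.00591748; SD = √0.00591748 = 0.0769.

0.0769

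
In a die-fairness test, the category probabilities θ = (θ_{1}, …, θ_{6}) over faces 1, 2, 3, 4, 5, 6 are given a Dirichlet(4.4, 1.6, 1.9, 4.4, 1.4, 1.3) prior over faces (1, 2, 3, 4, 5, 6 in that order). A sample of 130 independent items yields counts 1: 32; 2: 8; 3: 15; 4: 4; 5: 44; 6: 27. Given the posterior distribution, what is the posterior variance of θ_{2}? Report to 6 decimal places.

The Dirichlet prior is conjugate to the Multinomial likelihood: each posterior αⱼ = prior αⱼ + observed count nⱼ.
Posterior concentration: (36.4, 9.6, 16.9, 8.4, 45.4, 28.3), total = 145.0.
Var[θ_j] = α_j(Σα−α_j)/((Σα)²(Σα+1)) = 9.6·135.4/(145.0²·146.0) = 0.000423.

0.000423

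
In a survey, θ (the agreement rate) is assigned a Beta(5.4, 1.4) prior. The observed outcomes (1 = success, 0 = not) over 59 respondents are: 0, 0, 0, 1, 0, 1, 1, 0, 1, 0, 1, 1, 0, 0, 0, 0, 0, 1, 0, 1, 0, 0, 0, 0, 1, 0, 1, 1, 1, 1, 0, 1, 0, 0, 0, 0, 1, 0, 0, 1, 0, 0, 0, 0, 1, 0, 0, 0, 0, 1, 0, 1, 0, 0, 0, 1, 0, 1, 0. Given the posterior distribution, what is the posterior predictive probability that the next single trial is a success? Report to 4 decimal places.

0.4012

The Beta prior is conjugate to a Binomial/Bernoulli likelihood; the update adds successes to α and failures to β.
Posterior: Beta(α+k, β+n−k) = Beta(5.4+21, 1.4+38) = Beta(26.4, 39.4).
For a single future Bernoulli trial, P(success | data) = α/(α+β) = 0.4012.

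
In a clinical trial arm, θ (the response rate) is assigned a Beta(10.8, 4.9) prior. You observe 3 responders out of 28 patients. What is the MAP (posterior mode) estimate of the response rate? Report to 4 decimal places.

The Beta prior is conjugate to a Binomial/Bernoulli likelihood; the update adds successes to α and failures to β.
Posterior: Beta(α+k, β+n−k) = Beta(10.8+3, 4.9+25) = Beta(13.8, 29.9).
Mode of Beta(a,b) for a,b>1 is (a−1)/(a+b−2) = 12.8/41.7 = 0.3070.

0.3070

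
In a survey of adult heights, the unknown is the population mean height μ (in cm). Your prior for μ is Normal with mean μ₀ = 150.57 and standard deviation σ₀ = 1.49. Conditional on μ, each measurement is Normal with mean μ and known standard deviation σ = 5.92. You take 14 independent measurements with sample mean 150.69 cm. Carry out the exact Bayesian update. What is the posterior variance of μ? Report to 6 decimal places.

For Normal data with known variance σ², a Normal(μ₀, σ₀²) prior on μ is conjugate. Posterior precision = 1/σ₀² + n/σ²; posterior mean is the precision-weighted average of μ₀ and x̄.
σ₀² = 1.49² = 2.2201, σ² = 5.92² = 35.0464; σ² + n·σ₀² = 35.0464 + 14·2.2201 = 66.1278.
Posterior precision = 1/σ₀² + n/σ² = 1/2.2201 + 14/35.0464 = (σ² + n·σ₀²)/(σ₀²σ²) = 66.1278/(2.2201·35.0464); posterior variance σₙ² = σ₀²σ²/(σ² + n·σ₀²) = 2.2201·35.0464/66.1278 = 1.176608.

1.176608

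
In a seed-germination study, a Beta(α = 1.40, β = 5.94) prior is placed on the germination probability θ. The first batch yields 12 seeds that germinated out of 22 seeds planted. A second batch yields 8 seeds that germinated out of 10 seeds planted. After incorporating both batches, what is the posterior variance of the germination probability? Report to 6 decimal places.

0.006149

The Beta prior is conjugate to a Binomial/Bernoulli likelihood; the update adds successes to α and failures to β.
After batch 1: Beta(1.40+12, 5.94+10) = Beta(13.40, 15.94).
After batch 2: Beta(13.40+8, 15.94+2) = Beta(21.40, 17.94).
Var = αβ/((α+β)²(α+β+1)) = 21.40·17.94/(39.34²·40.34) = 0.006149.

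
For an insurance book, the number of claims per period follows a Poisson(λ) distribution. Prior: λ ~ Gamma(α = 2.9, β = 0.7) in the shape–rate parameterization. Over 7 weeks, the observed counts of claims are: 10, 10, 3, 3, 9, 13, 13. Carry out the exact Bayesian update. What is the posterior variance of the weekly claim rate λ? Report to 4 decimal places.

With a Gamma(shape α, rate β) prior, the Poisson likelihood is conjugate: the posterior is Gamma(α + ΣXᵢ, β + n).
Sum of counts S = 61 over n = 7 weeks.
Posterior: Gamma(α+S, β+n) = Gamma(2.9+61, 0.7+7) = Gamma(63.9, 7.7).
Var = α/β² = 63.9/7.7² = 1.0778.

1.0778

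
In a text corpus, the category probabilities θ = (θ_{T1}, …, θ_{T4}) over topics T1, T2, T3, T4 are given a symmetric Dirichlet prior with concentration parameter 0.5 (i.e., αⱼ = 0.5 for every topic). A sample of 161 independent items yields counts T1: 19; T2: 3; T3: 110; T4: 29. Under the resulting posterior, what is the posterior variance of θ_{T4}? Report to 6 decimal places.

0.000904

The Dirichlet prior is conjugate to the Multinomial likelihood: each posterior αⱼ = prior αⱼ + observed count nⱼ.
Posterior concentration: (19.5, 3.5, 110.5, 29.5), total = 163.0.
Var[θ_j] = α_j(Σα−α_j)/((Σα)²(Σα+1)) = 29.5·133.5/(163.0²·164.0) = 0.000904.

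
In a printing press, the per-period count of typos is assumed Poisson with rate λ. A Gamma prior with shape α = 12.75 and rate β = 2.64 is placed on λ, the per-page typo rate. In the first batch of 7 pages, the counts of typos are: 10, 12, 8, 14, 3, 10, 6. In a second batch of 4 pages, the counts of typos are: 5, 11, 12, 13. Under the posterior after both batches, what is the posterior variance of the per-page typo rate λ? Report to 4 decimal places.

With a Gamma(shape α, rate β) prior, the Poisson likelihood is conjugate: the posterior is Gamma(α + ΣXᵢ, β + n).
Batch 1: sum of counts S = 63 over n = 7 pages.
After batch 1: Gamma(α+S, β+n) = Gamma(12.75+63, 2.64+7) = Gamma(75.75, 9.64).
Batch 2: sum of counts S = 41 over n = 4 pages.
After batch 2: Gamma(α+S, β+n) = Gamma(75.75+41, 9.64+4) = Gamma(116.75, 13.64).
Var = α/β² = 116.75/13.64² = 0.6275.

0.6275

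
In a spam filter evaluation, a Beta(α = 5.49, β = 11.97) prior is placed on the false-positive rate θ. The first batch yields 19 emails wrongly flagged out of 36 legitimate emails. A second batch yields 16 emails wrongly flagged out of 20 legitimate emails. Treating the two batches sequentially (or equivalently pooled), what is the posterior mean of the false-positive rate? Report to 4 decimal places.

The Beta prior is conjugate to a Binomial/Bernoulli likelihood; the update adds successes to α and failures to β.
After batch 1: Beta(5.49+19, 11.97+17) = Beta(24.49, 28.97).
After batch 2: Beta(24.49+16, 28.97+4) = Beta(40.49, 32.97).
Posterior mean = α/(α+β) = 40.49/73.46 = 0.5512.

0.5512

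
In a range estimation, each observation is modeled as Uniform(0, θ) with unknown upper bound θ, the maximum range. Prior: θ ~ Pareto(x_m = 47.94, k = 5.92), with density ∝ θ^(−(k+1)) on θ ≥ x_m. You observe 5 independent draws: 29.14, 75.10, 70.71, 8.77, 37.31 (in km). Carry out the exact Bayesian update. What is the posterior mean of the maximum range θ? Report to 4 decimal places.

A Pareto(scale x_m, shape k) prior on the upper bound θ of Uniform(0, θ) is conjugate: posterior is Pareto(max(x_m, max xᵢ), k + n).
Sample maximum = 75.10; prior scale x_m = 47.94 → posterior scale = max = 75.10.
Posterior shape = 5.92 + 5 = 10.92.
E[θ|data] = k·x_m/(k−1) = 10.92·75.10/9.92 = 82.6706.

82.6706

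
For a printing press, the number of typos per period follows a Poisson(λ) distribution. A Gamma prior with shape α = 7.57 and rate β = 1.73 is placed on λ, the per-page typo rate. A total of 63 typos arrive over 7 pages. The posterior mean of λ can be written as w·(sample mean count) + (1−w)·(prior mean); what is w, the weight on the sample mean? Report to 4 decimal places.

0.8018

With a Gamma(shape α, rate β) prior, the Poisson likelihood is conjugate: the posterior is Gamma(α + ΣXᵢ, β + n).
Posterior mean = (α₀+S)/(β₀+n) = [n/(β₀+n)]·(S/n) + [β₀/(β₀+n)]·(α₀/β₀), so only n and β₀ enter the weight.
Weight on data w = n/(β₀+n) = 7/(1.73+7) = 7/8.73 = 0.8018.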